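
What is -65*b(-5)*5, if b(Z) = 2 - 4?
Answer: 650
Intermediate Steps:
b(Z) = -2
-65*b(-5)*5 = -65*(-2)*5 = 130*5 = 650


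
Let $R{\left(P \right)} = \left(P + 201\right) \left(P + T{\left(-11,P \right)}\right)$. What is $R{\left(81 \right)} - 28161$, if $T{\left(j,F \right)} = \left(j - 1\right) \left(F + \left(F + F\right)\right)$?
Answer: $-827631$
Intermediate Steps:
$T{\left(j,F \right)} = 3 F \left(-1 + j\right)$ ($T{\left(j,F \right)} = \left(-1 + j\right) \left(F + 2 F\right) = \left(-1 + j\right) 3 F = 3 F \left(-1 + j\right)$)
$R{\left(P \right)} = - 35 P \left(201 + P\right)$ ($R{\left(P \right)} = \left(P + 201\right) \left(P + 3 P \left(-1 - 11\right)\right) = \left(201 + P\right) \left(P + 3 P \left(-12\right)\right) = \left(201 + P\right) \left(P - 36 P\right) = \left(201 + P\right) \left(- 35 P\right) = - 35 P \left(201 + P\right)$)
$R{\left(81 \right)} - 28161 = 35 \cdot 81 \left(-201 - 81\right) - 28161 = 35 \cdot 81 \left(-282\right) - 28161 = -799470 - 28161 = -827631$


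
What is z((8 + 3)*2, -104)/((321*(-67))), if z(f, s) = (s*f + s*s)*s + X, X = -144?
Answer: 887056/21507 ≈ 41.245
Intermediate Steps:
z(f, s) = -144 + s*(s² + f*s) (z(f, s) = (s*f + s*s)*s - 144 = (f*s + s²)*s - 144 = (s² + f*s)*s - 144 = s*(s² + f*s) - 144 = -144 + s*(s² + f*s))
z((8 + 3)*2, -104)/((321*(-67))) = (-144 + (-104)³ + ((8 + 3)*2)*(-104)²)/((321*(-67))) = (-144 - 1124864 + (11*2)*10816)/(-21507) = (-144 - 1124864 + 22*10816)*(-1/21507) = (-144 - 1124864 + 237952)*(-1/21507) = -887056*(-1/21507) = 887056/21507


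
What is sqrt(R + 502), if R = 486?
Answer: 2*sqrt(247) ≈ 31.432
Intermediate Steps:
sqrt(R + 502) = sqrt(486 + 502) = sqrt(988) = 2*sqrt(247)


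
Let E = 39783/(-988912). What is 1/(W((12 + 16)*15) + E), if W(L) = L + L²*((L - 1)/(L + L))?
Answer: 988912/87429670137 ≈ 1.1311e-5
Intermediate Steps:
E = -39783/988912 (E = 39783*(-1/988912) = -39783/988912 ≈ -0.040229)
W(L) = L + L*(-1 + L)/2 (W(L) = L + L²*((-1 + L)/((2*L))) = L + L²*((-1 + L)*(1/(2*L))) = L + L²*((-1 + L)/(2*L)) = L + L*(-1 + L)/2)
1/(W((12 + 16)*15) + E) = 1/(((12 + 16)*15)*(1 + (12 + 16)*15)/2 - 39783/988912) = 1/((28*15)*(1 + 28*15)/2 - 39783/988912) = 1/((½)*420*(1 + 420) - 39783/988912) = 1/((½)*420*421 - 39783/988912) = 1/(88410 - 39783/988912) = 1/(87429670137/988912) = 988912/87429670137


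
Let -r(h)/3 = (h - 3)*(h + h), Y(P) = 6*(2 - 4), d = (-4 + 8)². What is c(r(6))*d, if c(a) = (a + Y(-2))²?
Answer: 230400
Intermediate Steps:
d = 16 (d = 4² = 16)
Y(P) = -12 (Y(P) = 6*(-2) = -12)
r(h) = -6*h*(-3 + h) (r(h) = -3*(h - 3)*(h + h) = -3*(-3 + h)*2*h = -6*h*(-3 + h))
c(a) = (-12 + a)² (c(a) = (a - 12)² = (-12 + a)²)
c(r(6))*d = (-12 + 6*6*(3 - 1*6))²*16 = (-12 + 6*6*(3 - 6))²*16 = (-12 + 6*6*(-3))²*16 = (-12 - 108)²*16 = (-120)²*16 = 14400*16 = 230400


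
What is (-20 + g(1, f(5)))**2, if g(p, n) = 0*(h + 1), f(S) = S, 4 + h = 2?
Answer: 400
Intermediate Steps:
h = -2 (h = -4 + 2 = -2)
g(p, n) = 0 (g(p, n) = 0*(-2 + 1) = 0*(-1) = 0)
(-20 + g(1, f(5)))**2 = (-20 + 0)**2 = (-20)**2 = 400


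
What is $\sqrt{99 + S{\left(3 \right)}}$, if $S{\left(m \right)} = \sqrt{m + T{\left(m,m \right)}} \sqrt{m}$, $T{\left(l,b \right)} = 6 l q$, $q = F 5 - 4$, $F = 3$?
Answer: $\sqrt{99 + 3 \sqrt{67}} \approx 11.116$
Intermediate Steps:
$q = 11$ ($q = 3 \cdot 5 - 4 = 15 - 4 = 11$)
$T{\left(l,b \right)} = 66 l$ ($T{\left(l,b \right)} = 6 l 11 = 66 l$)
$S{\left(m \right)} = m \sqrt{67}$ ($S{\left(m \right)} = \sqrt{m + 66 m} \sqrt{m} = \sqrt{67 m} \sqrt{m} = \sqrt{67} \sqrt{m} \sqrt{m} = m \sqrt{67}$)
$\sqrt{99 + S{\left(3 \right)}} = \sqrt{99 + 3 \sqrt{67}}$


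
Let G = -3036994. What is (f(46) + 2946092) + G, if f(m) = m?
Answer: -90856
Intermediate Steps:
(f(46) + 2946092) + G = (46 + 2946092) - 3036994 = 2946138 - 3036994 = -90856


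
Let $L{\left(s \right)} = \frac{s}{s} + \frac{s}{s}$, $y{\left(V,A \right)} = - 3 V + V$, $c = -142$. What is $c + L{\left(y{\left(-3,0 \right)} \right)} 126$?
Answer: $110$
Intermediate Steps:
$y{\left(V,A \right)} = - 2 V$
$L{\left(s \right)} = 2$ ($L{\left(s \right)} = 1 + 1 = 2$)
$c + L{\left(y{\left(-3,0 \right)} \right)} 126 = -142 + 2 \cdot 126 = -142 + 252 = 110$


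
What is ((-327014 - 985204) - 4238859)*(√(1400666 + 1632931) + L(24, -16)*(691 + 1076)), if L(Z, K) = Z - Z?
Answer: -5551077*√3033597 ≈ -9.6684e+9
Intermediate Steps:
L(Z, K) = 0
((-327014 - 985204) - 4238859)*(√(1400666 + 1632931) + L(24, -16)*(691 + 1076)) = ((-327014 - 985204) - 4238859)*(√(1400666 + 1632931) + 0*(691 + 1076)) = (-1312218 - 4238859)*(√3033597 + 0*1767) = -5551077*(√3033597 + 0) = -5551077*√3033597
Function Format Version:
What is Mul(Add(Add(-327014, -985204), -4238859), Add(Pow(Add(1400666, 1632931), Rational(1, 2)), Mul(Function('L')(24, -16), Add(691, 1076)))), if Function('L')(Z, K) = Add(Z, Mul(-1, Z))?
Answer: Mul(-5551077, Pow(3033597, Rational(1, 2))) ≈ -9.6684e+9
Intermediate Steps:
Function('L')(Z, K) = 0
Mul(Add(Add(-327014, -985204), -4238859), Add(Pow(Add(1400666, 1632931), Rational(1, 2)), Mul(Function('L')(24, -16), Add(691, 1076)))) = Mul(Add(Add(-327014, -985204), -4238859), Add(Pow(Add(1400666, 1632931), Rational(1, 2)), Mul(0, Add(691, 1076)))) = Mul(Add(-1312218, -4238859), Add(Pow(3033597, Rational(1, 2)), Mul(0, 1767))) = Mul(-5551077, Add(Pow(3033597, Rational(1, 2)), 0)) = Mul(-5551077, Pow(3033597, Rational(1, 2)))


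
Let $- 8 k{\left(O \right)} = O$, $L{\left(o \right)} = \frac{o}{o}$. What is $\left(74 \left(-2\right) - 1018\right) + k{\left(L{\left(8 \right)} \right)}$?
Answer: $- \frac{9329}{8} \approx -1166.1$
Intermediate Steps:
$L{\left(o \right)} = 1$
$k{\left(O \right)} = - \frac{O}{8}$
$\left(74 \left(-2\right) - 1018\right) + k{\left(L{\left(8 \right)} \right)} = \left(74 \left(-2\right) - 1018\right) - \frac{1}{8} = \left(-148 - 1018\right) - \frac{1}{8} = -1166 - \frac{1}{8} = - \frac{9329}{8}$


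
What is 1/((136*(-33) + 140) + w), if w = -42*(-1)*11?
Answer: -1/3886 ≈ -0.00025733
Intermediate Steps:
w = 462 (w = 42*11 = 462)
1/((136*(-33) + 140) + w) = 1/((136*(-33) + 140) + 462) = 1/((-4488 + 140) + 462) = 1/(-4348 + 462) = 1/(-3886) = -1/3886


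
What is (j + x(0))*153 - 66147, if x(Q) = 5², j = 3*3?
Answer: -60945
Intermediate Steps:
j = 9
x(Q) = 25
(j + x(0))*153 - 66147 = (9 + 25)*153 - 66147 = 34*153 - 66147 = 5202 - 66147 = -60945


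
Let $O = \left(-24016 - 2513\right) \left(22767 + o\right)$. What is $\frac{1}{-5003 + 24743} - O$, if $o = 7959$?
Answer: $\frac{16090667265961}{19740} \approx 8.1513 \cdot 10^{8}$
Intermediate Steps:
$O = -815130054$ ($O = \left(-24016 - 2513\right) \left(22767 + 7959\right) = \left(-26529\right) 30726 = -815130054$)
$\frac{1}{-5003 + 24743} - O = \frac{1}{-5003 + 24743} - -815130054 = \frac{1}{19740} + 815130054 = \frac{16090667265961}{19740}$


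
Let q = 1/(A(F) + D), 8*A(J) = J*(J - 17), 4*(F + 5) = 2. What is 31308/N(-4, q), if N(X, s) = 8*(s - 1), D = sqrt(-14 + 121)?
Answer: -217723659/32914 + 4007424*sqrt(107)/16457 ≈ -4096.1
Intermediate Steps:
F = -9/2 (F = -5 + (1/4)*2 = -5 + 1/2 = -9/2 ≈ -4.5000)
D = sqrt(107) ≈ 10.344
A(J) = J*(-17 + J)/8 (A(J) = (J*(J - 17))/8 = (J*(-17 + J))/8 = J*(-17 + J)/8)
q = 1/(387/32 + sqrt(107)) (q = 1/((1/8)*(-9/2)*(-17 - 9/2) + sqrt(107)) = 1/((1/8)*(-9/2)*(-43/2) + sqrt(107)) = 1/(387/32 + sqrt(107)) ≈ 0.044568)
N(X, s) = -8 + 8*s (N(X, s) = 8*(-1 + s) = -8 + 8*s)
31308/N(-4, q) = 31308/(-8 + 8*(12384/40201 - 1024*sqrt(107)/40201)) = 31308/(-8 + (99072/40201 - 8192*sqrt(107)/40201)) = 31308/(-222536/40201 - 8192*sqrt(107)/40201)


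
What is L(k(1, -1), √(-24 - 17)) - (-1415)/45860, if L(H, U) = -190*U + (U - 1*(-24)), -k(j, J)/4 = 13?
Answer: 220411/9172 - 189*I*√41 ≈ 24.031 - 1210.2*I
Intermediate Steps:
k(j, J) = -52 (k(j, J) = -4*13 = -52)
L(H, U) = 24 - 189*U (L(H, U) = -190*U + (U + 24) = -190*U + (24 + U) = 24 - 189*U)
L(k(1, -1), √(-24 - 17)) - (-1415)/45860 = (24 - 189*√(-24 - 17)) - (-1415)/45860 = (24 - 189*I*√41) - (-1415)/45860 = (24 - 189*I*√41) - 1*(-283/9172) = (24 - 189*I*√41) + 283/9172 = 220411/9172 - 189*I*√41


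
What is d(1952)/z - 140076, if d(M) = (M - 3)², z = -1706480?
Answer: -239040691081/1706480 ≈ -1.4008e+5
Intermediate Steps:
d(M) = (-3 + M)²
d(1952)/z - 140076 = (-3 + 1952)²/(-1706480) - 140076 = 1949²*(-1/1706480) - 140076 = 3798601*(-1/1706480) - 140076 = -3798601/1706480 - 140076 = -239040691081/1706480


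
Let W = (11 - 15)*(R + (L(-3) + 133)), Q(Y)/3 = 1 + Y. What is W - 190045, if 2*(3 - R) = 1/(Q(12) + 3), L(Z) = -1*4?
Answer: -4002032/21 ≈ -1.9057e+5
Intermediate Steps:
Q(Y) = 3 + 3*Y (Q(Y) = 3*(1 + Y) = 3 + 3*Y)
L(Z) = -4
R = 251/84 (R = 3 - 1/(2*((3 + 3*12) + 3)) = 3 - 1/(2*((3 + 36) + 3)) = 3 - 1/(2*(39 + 3)) = 3 - 1/2/42 = 3 - 1/2*1/42 = 3 - 1/84 = 251/84 ≈ 2.9881)
W = -11087/21 (W = (11 - 15)*(251/84 + (-4 + 133)) = -4*(251/84 + 129) = -4*11087/84 = -11087/21 ≈ -527.95)
W - 190045 = -11087/21 - 190045 = -4002032/21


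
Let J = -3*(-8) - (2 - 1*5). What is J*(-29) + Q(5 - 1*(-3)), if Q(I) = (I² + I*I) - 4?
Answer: -659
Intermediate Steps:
Q(I) = -4 + 2*I² (Q(I) = (I² + I²) - 4 = 2*I² - 4 = -4 + 2*I²)
J = 27 (J = 24 - (2 - 5) = 24 - 1*(-3) = 24 + 3 = 27)
J*(-29) + Q(5 - 1*(-3)) = 27*(-29) + (-4 + 2*(5 - 1*(-3))²) = -783 + (-4 + 2*(5 + 3)²) = -783 + (-4 + 2*8²) = -783 + (-4 + 2*64) = -783 + (-4 + 128) = -783 + 124 = -659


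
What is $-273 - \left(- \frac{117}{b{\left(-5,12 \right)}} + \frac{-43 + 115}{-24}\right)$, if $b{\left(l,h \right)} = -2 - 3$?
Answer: $- \frac{1467}{5} \approx -293.4$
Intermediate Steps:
$b{\left(l,h \right)} = -5$ ($b{\left(l,h \right)} = -2 - 3 = -5$)
$-273 - \left(- \frac{117}{b{\left(-5,12 \right)}} + \frac{-43 + 115}{-24}\right) = -273 - \left(- \frac{117}{-5} + \frac{-43 + 115}{-24}\right) = -273 - \left(\left(-117\right) \left(- \frac{1}{5}\right) + 72 \left(- \frac{1}{24}\right)\right) = -273 - \left(\frac{117}{5} - 3\right) = -273 - \frac{102}{5} = - \frac{1467}{5}$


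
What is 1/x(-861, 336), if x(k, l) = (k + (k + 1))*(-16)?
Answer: 1/27536 ≈ 3.6316e-5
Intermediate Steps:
x(k, l) = -16 - 32*k (x(k, l) = (k + (1 + k))*(-16) = (1 + 2*k)*(-16) = -16 - 32*k)
1/x(-861, 336) = 1/(-16 - 32*(-861)) = 1/(-16 + 27552) = 1/27536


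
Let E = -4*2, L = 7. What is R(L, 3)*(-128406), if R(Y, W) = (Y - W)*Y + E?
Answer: -2568120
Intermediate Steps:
E = -8
R(Y, W) = -8 + Y*(Y - W) (R(Y, W) = (Y - W)*Y - 8 = Y*(Y - W) - 8 = -8 + Y*(Y - W))
R(L, 3)*(-128406) = (-8 + 7**2 - 1*3*7)*(-128406) = (-8 + 49 - 21)*(-128406) = 20*(-128406) = -2568120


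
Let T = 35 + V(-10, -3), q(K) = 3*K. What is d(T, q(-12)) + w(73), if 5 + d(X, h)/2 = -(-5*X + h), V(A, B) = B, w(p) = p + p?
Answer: 528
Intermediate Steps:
w(p) = 2*p
T = 32 (T = 35 - 3 = 32)
d(X, h) = -10 - 2*h + 10*X (d(X, h) = -10 + 2*(-(-5*X + h)) = -10 + 2*(-(h - 5*X)) = -10 + 2*(-h + 5*X) = -10 + (-2*h + 10*X) = -10 - 2*h + 10*X)
d(T, q(-12)) + w(73) = (-10 - 6*(-12) + 10*32) + 2*73 = (-10 - 2*(-36) + 320) + 146 = (-10 + 72 + 320) + 146 = 382 + 146 = 528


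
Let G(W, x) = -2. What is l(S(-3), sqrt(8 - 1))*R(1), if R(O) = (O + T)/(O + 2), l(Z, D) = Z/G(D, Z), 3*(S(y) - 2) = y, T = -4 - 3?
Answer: 1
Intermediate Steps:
T = -7
S(y) = 2 + y/3
l(Z, D) = -Z/2 (l(Z, D) = Z/(-2) = Z*(-1/2) = -Z/2)
R(O) = (-7 + O)/(2 + O) (R(O) = (O - 7)/(O + 2) = (-7 + O)/(2 + O))
l(S(-3), sqrt(8 - 1))*R(1) = (-(2 + (1/3)*(-3))/2)*((-7 + 1)/(2 + 1)) = (-(2 - 1)/2)*(-6/3) = (-1/2*1)*((1/3)*(-6)) = -1/2*(-2) = 1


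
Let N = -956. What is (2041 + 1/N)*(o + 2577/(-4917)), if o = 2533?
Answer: 2024719929990/391721 ≈ 5.1688e+6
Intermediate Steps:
(2041 + 1/N)*(o + 2577/(-4917)) = (2041 + 1/(-956))*(2533 + 2577/(-4917)) = (2041 - 1/956)*(2533 + 2577*(-1/4917)) = 1951195*(2533 - 859/1639)/956 = (1951195/956)*(4150728/1639) = 2024719929990/391721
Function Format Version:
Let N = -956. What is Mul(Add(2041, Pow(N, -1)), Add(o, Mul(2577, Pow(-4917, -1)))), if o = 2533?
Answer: Rational(2024719929990, 391721) ≈ 5.1688e+6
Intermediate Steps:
Mul(Add(2041, Pow(N, -1)), Add(o, Mul(2577, Pow(-4917, -1)))) = Mul(Add(2041, Pow(-956, -1)), Add(2533, Mul(2577, Pow(-4917, -1)))) = Mul(Add(2041, Rational(-1, 956)), Add(2533, Mul(2577, Rational(-1, 4917)))) = Mul(Rational(1951195, 956), Add(2533, Rational(-859, 1639))) = Mul(Rational(1951195, 956), Rational(4150728, 1639)) = Rational(2024719929990, 391721)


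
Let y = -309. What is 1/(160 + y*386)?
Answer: -1/119114 ≈ -8.3953e-6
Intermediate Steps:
1/(160 + y*386) = 1/(160 - 309*386) = 1/(160 - 119274) = 1/(-119114) = -1/119114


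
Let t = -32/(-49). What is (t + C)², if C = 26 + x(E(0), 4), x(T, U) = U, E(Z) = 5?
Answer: 2256004/2401 ≈ 939.61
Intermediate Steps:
t = 32/49 (t = -32*(-1/49) = 32/49 ≈ 0.65306)
C = 30 (C = 26 + 4 = 30)
(t + C)² = (32/49 + 30)² = (1502/49)² = 2256004/2401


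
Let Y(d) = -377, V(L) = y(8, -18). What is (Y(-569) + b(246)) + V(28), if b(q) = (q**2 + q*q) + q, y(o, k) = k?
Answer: 120883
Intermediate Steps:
V(L) = -18
b(q) = q + 2*q**2 (b(q) = (q**2 + q**2) + q = 2*q**2 + q = q + 2*q**2)
(Y(-569) + b(246)) + V(28) = (-377 + 246*(1 + 2*246)) - 18 = (-377 + 246*(1 + 492)) - 18 = (-377 + 246*493) - 18 = (-377 + 121278) - 18 = 120901 - 18 = 120883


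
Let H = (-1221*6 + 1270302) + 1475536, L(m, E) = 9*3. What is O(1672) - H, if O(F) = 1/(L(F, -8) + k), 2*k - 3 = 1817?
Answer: -2565985743/937 ≈ -2.7385e+6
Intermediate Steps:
L(m, E) = 27
k = 910 (k = 3/2 + (½)*1817 = 3/2 + 1817/2 = 910)
O(F) = 1/937 (O(F) = 1/(27 + 910) = 1/937)
H = 2738512 (H = (-7326 + 1270302) + 1475536 = 1262976 + 1475536 = 2738512)
O(1672) - H = 1/937 - 1*2738512 = 1/937 - 2738512 = -2565985743/937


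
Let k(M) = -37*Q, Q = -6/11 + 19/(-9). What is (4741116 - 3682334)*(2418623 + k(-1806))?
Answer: 253528958229056/99 ≈ 2.5609e+12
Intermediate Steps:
Q = -263/99 (Q = -6*1/11 + 19*(-1/9) = -6/11 - 19/9 = -263/99 ≈ -2.6566)
k(M) = 9731/99 (k(M) = -37*(-263/99) = 9731/99)
(4741116 - 3682334)*(2418623 + k(-1806)) = (4741116 - 3682334)*(2418623 + 9731/99) = 1058782*(239453408/99) = 253528958229056/99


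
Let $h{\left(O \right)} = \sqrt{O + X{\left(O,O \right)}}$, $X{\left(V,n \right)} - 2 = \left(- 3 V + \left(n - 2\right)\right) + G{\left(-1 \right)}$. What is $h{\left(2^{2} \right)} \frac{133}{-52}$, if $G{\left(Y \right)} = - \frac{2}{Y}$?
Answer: $- \frac{133 i \sqrt{2}}{52} \approx - 3.6171 i$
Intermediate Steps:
$X{\left(V,n \right)} = 2 + n - 3 V$ ($X{\left(V,n \right)} = 2 - \left(2 - 2 - n + 3 V\right) = 2 - \left(- n + 3 V\right) = 2 + n - 3 V$)
$h{\left(O \right)} = \sqrt{2 - O}$ ($h{\left(O \right)} = \sqrt{O + \left(2 + O - 3 O\right)} = \sqrt{O - \left(-2 + 2 O\right)} = \sqrt{2 - O}$)
$h{\left(2^{2} \right)} \frac{133}{-52} = \sqrt{2 - 2^{2}} \frac{133}{-52} = \sqrt{2 - 4} \cdot 133 \left(- \frac{1}{52}\right) = \sqrt{2 - 4} \left(- \frac{133}{52}\right) = \sqrt{-2} \left(- \frac{133}{52}\right) = i \sqrt{2} \left(- \frac{133}{52}\right) = - \frac{133 i \sqrt{2}}{52}$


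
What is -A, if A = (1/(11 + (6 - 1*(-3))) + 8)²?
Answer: -25921/400 ≈ -64.802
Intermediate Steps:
A = 25921/400 (A = (1/(11 + (6 + 3)) + 8)² = (1/(11 + 9) + 8)² = (1/20 + 8)² = (161/20)² = 25921/400 ≈ 64.802)
-A = -1*25921/400 = -25921/400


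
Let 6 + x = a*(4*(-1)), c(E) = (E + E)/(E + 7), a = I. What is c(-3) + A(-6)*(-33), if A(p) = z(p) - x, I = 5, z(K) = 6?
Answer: -2115/2 ≈ -1057.5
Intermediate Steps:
a = 5
c(E) = 2*E/(7 + E) (c(E) = (2*E)/(7 + E) = 2*E/(7 + E))
x = -26 (x = -6 + 5*(4*(-1)) = -6 + 5*(-4) = -6 - 20 = -26)
A(p) = 32 (A(p) = 6 - 1*(-26) = 6 + 26 = 32)
c(-3) + A(-6)*(-33) = 2*(-3)/(7 - 3) + 32*(-33) = 2*(-3)/4 - 1056 = 2*(-3)*(1/4) - 1056 = -3/2 - 1056 = -2115/2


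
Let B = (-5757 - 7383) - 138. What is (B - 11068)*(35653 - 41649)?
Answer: 145978616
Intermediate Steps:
B = -13278 (B = -13140 - 138 = -13278)
(B - 11068)*(35653 - 41649) = (-13278 - 11068)*(35653 - 41649) = -24346*(-5996) = 145978616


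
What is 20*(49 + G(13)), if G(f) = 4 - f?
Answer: 800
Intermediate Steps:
20*(49 + G(13)) = 20*(49 + (4 - 1*13)) = 20*(49 + (4 - 13)) = 20*(49 - 9) = 20*40 = 800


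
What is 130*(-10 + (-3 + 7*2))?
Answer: 130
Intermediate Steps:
130*(-10 + (-3 + 7*2)) = 130*(-10 + (-3 + 14)) = 130*(-10 + 11) = 130*1 = 130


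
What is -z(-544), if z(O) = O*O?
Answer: -295936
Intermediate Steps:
z(O) = O²
-z(-544) = -1*(-544)² = -1*295936 = -295936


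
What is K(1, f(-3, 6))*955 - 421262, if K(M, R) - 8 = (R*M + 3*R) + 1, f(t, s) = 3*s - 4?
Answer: -359187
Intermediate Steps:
f(t, s) = -4 + 3*s
K(M, R) = 9 + 3*R + M*R (K(M, R) = 8 + ((R*M + 3*R) + 1) = 8 + ((M*R + 3*R) + 1) = 8 + ((3*R + M*R) + 1) = 8 + (1 + 3*R + M*R) = 9 + 3*R + M*R)
K(1, f(-3, 6))*955 - 421262 = (9 + 3*(-4 + 3*6) + 1*(-4 + 3*6))*955 - 421262 = (9 + 3*(-4 + 18) + 1*(-4 + 18))*955 - 421262 = (9 + 3*14 + 1*14)*955 - 421262 = (9 + 42 + 14)*955 - 421262 = 65*955 - 421262 = 62075 - 421262 = -359187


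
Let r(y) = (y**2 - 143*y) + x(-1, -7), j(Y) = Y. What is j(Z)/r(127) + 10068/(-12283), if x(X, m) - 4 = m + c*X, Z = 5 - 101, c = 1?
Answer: -4829820/6252047 ≈ -0.77252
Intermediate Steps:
Z = -96
x(X, m) = 4 + X + m (x(X, m) = 4 + (m + 1*X) = 4 + (m + X) = 4 + (X + m) = 4 + X + m)
r(y) = -4 + y**2 - 143*y (r(y) = (y**2 - 143*y) + (4 - 1 - 7) = (y**2 - 143*y) - 4 = -4 + y**2 - 143*y)
j(Z)/r(127) + 10068/(-12283) = -96/(-4 + 127**2 - 143*127) + 10068/(-12283) = -96/(-4 + 16129 - 18161) + 10068*(-1/12283) = -96/(-2036) - 10068/12283 = -96*(-1/2036) - 10068/12283 = 24/509 - 10068/12283 = -4829820/6252047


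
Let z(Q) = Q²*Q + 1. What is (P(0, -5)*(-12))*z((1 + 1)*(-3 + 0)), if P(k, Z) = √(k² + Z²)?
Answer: 12900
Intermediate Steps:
z(Q) = 1 + Q³ (z(Q) = Q³ + 1 = 1 + Q³)
P(k, Z) = √(Z² + k²)
(P(0, -5)*(-12))*z((1 + 1)*(-3 + 0)) = (√((-5)² + 0²)*(-12))*(1 + ((1 + 1)*(-3 + 0))³) = (√(25 + 0)*(-12))*(1 + (2*(-3))³) = (√25*(-12))*(1 + (-6)³) = (5*(-12))*(1 - 216) = -60*(-215) = 12900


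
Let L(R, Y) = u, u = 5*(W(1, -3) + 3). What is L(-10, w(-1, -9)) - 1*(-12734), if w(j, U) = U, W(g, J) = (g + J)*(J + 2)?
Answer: 12759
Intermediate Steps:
W(g, J) = (2 + J)*(J + g) (W(g, J) = (J + g)*(2 + J) = (2 + J)*(J + g))
u = 25 (u = 5*(((-3)² + 2*(-3) + 2*1 - 3*1) + 3) = 5*((9 - 6 + 2 - 3) + 3) = 5*(2 + 3) = 5*5 = 25)
L(R, Y) = 25
L(-10, w(-1, -9)) - 1*(-12734) = 25 - 1*(-12734) = 25 + 12734 = 12759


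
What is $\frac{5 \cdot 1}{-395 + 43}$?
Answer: $- \frac{5}{352} \approx -0.014205$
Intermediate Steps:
$\frac{5 \cdot 1}{-395 + 43} = \frac{1}{-352} \cdot 5 = \left(- \frac{1}{352}\right) 5 = - \frac{5}{352}$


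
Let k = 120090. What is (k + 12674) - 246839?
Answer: -114075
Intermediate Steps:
(k + 12674) - 246839 = (120090 + 12674) - 246839 = 132764 - 246839 = -114075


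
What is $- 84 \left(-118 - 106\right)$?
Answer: $18816$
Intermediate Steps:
$- 84 \left(-118 - 106\right) = \left(-84\right) \left(-224\right) = 18816$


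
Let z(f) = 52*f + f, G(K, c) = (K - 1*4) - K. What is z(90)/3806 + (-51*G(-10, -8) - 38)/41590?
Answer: 49754024/39572885 ≈ 1.2573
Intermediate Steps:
G(K, c) = -4 (G(K, c) = (K - 4) - K = (-4 + K) - K = -4)
z(f) = 53*f
z(90)/3806 + (-51*G(-10, -8) - 38)/41590 = (53*90)/3806 + (-51*(-4) - 38)/41590 = 4770*(1/3806) + (204 - 38)*(1/41590) = 2385/1903 + 166*(1/41590) = 2385/1903 + 83/20795 = 49754024/39572885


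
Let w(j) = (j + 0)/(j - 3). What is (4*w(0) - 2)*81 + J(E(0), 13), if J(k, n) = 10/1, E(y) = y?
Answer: -152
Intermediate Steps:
J(k, n) = 10 (J(k, n) = 10*1 = 10)
w(j) = j/(-3 + j)
(4*w(0) - 2)*81 + J(E(0), 13) = (4*(0/(-3 + 0)) - 2)*81 + 10 = (4*(0/(-3)) - 2)*81 + 10 = (4*(0*(-⅓)) - 2)*81 + 10 = (4*0 - 2)*81 + 10 = (0 - 2)*81 + 10 = -2*81 + 10 = -162 + 10 = -152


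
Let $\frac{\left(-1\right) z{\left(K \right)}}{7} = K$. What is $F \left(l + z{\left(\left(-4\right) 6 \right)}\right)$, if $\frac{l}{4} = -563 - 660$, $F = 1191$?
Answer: $-5626284$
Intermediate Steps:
$l = -4892$ ($l = 4 \left(-563 - 660\right) = 4 \left(-1223\right) = -4892$)
$z{\left(K \right)} = - 7 K$
$F \left(l + z{\left(\left(-4\right) 6 \right)}\right) = 1191 \left(-4892 - 7 \left(\left(-4\right) 6\right)\right) = 1191 \left(-4892 - -168\right) = 1191 \left(-4892 + 168\right) = 1191 \left(-4724\right) = -5626284$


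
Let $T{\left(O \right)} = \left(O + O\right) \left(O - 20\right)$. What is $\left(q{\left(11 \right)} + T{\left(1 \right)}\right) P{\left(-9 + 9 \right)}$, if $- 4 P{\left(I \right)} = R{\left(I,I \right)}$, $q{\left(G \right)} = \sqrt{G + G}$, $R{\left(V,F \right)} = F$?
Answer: $0$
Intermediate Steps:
$T{\left(O \right)} = 2 O \left(-20 + O\right)$
$q{\left(G \right)} = \sqrt{2} \sqrt{G}$ ($q{\left(G \right)} = \sqrt{2 G} = \sqrt{2} \sqrt{G}$)
$P{\left(I \right)} = - \frac{I}{4}$
$\left(q{\left(11 \right)} + T{\left(1 \right)}\right) P{\left(-9 + 9 \right)} = \left(\sqrt{2} \sqrt{11} + 2 \cdot 1 \left(-20 + 1\right)\right) \left(- \frac{-9 + 9}{4}\right) = \left(\sqrt{22} + 2 \cdot 1 \left(-19\right)\right) \left(\left(- \frac{1}{4}\right) 0\right) = \left(\sqrt{22} - 38\right) 0 = \left(-38 + \sqrt{22}\right) 0 = 0$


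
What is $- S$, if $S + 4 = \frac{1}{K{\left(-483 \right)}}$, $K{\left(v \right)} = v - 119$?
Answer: $\frac{2409}{602} \approx 4.0017$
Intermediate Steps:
$K{\left(v \right)} = -119 + v$
$S = - \frac{2409}{602}$ ($S = -4 + \frac{1}{-119 - 483} = -4 + \frac{1}{-602} = -4 - \frac{1}{602} = - \frac{2409}{602} \approx -4.0017$)
$- S = \left(-1\right) \left(- \frac{2409}{602}\right) = \frac{2409}{602}$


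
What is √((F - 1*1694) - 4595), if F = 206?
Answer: I*√6083 ≈ 77.994*I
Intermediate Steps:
√((F - 1*1694) - 4595) = √((206 - 1*1694) - 4595) = √((206 - 1694) - 4595) = √(-1488 - 4595) = √(-6083) = I*√6083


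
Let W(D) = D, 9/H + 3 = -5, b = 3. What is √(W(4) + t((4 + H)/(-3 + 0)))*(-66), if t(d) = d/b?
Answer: -11*√530/2 ≈ -126.62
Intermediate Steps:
H = -9/8 (H = 9/(-3 - 5) = 9/(-8) = 9*(-⅛) = -9/8 ≈ -1.1250)
t(d) = d/3
√(W(4) + t((4 + H)/(-3 + 0)))*(-66) = √(4 + ((4 - 9/8)/(-3 + 0))/3)*(-66) = √(4 + ((23/8)/(-3))/3)*(-66) = √(4 + ((23/8)*(-⅓))/3)*(-66) = √(4 + (⅓)*(-23/24))*(-66) = √(4 - 23/72)*(-66) = √(265/72)*(-66) = (√530/12)*(-66) = -11*√530/2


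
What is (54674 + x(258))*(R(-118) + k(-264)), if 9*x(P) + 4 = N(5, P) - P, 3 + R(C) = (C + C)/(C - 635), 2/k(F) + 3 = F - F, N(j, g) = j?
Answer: -1241817725/6777 ≈ -1.8324e+5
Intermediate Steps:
k(F) = -⅔ (k(F) = 2/(-3 + (F - F)) = 2/(-3 + 0) = 2/(-3) = 2*(-⅓) = -⅔)
R(C) = -3 + 2*C/(-635 + C) (R(C) = -3 + (C + C)/(C - 635) = -3 + (2*C)/(-635 + C) = -3 + 2*C/(-635 + C))
x(P) = ⅑ - P/9 (x(P) = -4/9 + (5 - P)/9 = -4/9 + (5/9 - P/9) = ⅑ - P/9)
(54674 + x(258))*(R(-118) + k(-264)) = (54674 + (⅑ - ⅑*258))*((1905 - 1*(-118))/(-635 - 118) - ⅔) = (54674 + (⅑ - 86/3))*((1905 + 118)/(-753) - ⅔) = (54674 - 257/9)*(-1/753*2023 - ⅔) = 491809*(-2023/753 - ⅔)/9 = (491809/9)*(-2525/753) = -1241817725/6777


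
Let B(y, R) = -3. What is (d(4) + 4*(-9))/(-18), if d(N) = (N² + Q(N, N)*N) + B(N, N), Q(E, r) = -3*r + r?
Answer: 55/18 ≈ 3.0556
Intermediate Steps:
Q(E, r) = -2*r
d(N) = -3 - N² (d(N) = (N² + (-2*N)*N) - 3 = (N² - 2*N²) - 3 = -N² - 3 = -3 - N²)
(d(4) + 4*(-9))/(-18) = ((-3 - 1*4²) + 4*(-9))/(-18) = -((-3 - 1*16) - 36)/18 = -((-3 - 16) - 36)/18 = -(-19 - 36)/18 = -1/18*(-55) = 55/18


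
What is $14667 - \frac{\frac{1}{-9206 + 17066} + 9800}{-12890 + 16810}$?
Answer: $\frac{451830842399}{30811200} \approx 14665.0$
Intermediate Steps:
$14667 - \frac{\frac{1}{-9206 + 17066} + 9800}{-12890 + 16810} = 14667 - \frac{\frac{1}{7860} + 9800}{3920} = 14667 - \left(\frac{1}{7860} + 9800\right) \frac{1}{3920} = 14667 - \frac{77028001}{7860} \cdot \frac{1}{3920} = 14667 - \frac{77028001}{30811200} = \frac{451830842399}{30811200}$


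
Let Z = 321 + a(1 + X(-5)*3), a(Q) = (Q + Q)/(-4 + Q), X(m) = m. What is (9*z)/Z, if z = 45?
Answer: 3645/2903 ≈ 1.2556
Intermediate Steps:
a(Q) = 2*Q/(-4 + Q) (a(Q) = (2*Q)/(-4 + Q) = 2*Q/(-4 + Q))
Z = 2903/9 (Z = 321 + 2*(1 - 5*3)/(-4 + (1 - 5*3)) = 321 + 2*(1 - 15)/(-4 + (1 - 15)) = 321 + 2*(-14)/(-4 - 14) = 321 + 2*(-14)/(-18) = 321 + 2*(-14)*(-1/18) = 321 + 14/9 = 2903/9 ≈ 322.56)
(9*z)/Z = (9*45)/(2903/9) = 405*(9/2903) = 3645/2903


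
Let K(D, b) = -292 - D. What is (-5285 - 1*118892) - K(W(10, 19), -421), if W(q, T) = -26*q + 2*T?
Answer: -124107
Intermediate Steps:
(-5285 - 1*118892) - K(W(10, 19), -421) = (-5285 - 1*118892) - (-292 - (-26*10 + 2*19)) = (-5285 - 118892) - (-292 - (-260 + 38)) = -124177 - (-292 - 1*(-222)) = -124177 - (-292 + 222) = -124177 - 1*(-70) = -124177 + 70 = -124107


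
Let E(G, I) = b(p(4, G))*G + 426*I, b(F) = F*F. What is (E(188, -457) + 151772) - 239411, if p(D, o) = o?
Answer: 6362351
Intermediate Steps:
b(F) = F²
E(G, I) = G³ + 426*I (E(G, I) = G²*G + 426*I = G³ + 426*I)
(E(188, -457) + 151772) - 239411 = ((188³ + 426*(-457)) + 151772) - 239411 = ((6644672 - 194682) + 151772) - 239411 = (6449990 + 151772) - 239411 = 6601762 - 239411 = 6362351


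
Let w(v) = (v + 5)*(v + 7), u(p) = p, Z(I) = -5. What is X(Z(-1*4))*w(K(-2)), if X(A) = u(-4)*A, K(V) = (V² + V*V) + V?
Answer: 2860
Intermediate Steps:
K(V) = V + 2*V² (K(V) = (V² + V²) + V = 2*V² + V = V + 2*V²)
w(v) = (5 + v)*(7 + v)
X(A) = -4*A
X(Z(-1*4))*w(K(-2)) = (-4*(-5))*(35 + (-2*(1 + 2*(-2)))² + 12*(-2*(1 + 2*(-2)))) = 20*(35 + (-2*(1 - 4))² + 12*(-2*(1 - 4))) = 20*(35 + (-2*(-3))² + 12*(-2*(-3))) = 20*(35 + 6² + 12*6) = 20*(35 + 36 + 72) = 20*143 = 2860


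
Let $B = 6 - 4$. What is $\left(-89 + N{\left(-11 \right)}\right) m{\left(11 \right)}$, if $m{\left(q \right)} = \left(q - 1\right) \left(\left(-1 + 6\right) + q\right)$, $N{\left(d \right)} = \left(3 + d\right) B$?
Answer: $-16800$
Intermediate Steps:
$B = 2$
$N{\left(d \right)} = 6 + 2 d$ ($N{\left(d \right)} = \left(3 + d\right) 2 = 6 + 2 d$)
$m{\left(q \right)} = \left(-1 + q\right) \left(5 + q\right)$
$\left(-89 + N{\left(-11 \right)}\right) m{\left(11 \right)} = \left(-89 + \left(6 + 2 \left(-11\right)\right)\right) \left(-5 + 11^{2} + 4 \cdot 11\right) = \left(-89 + \left(6 - 22\right)\right) \left(-5 + 121 + 44\right) = \left(-89 - 16\right) 160 = \left(-105\right) 160 = -16800$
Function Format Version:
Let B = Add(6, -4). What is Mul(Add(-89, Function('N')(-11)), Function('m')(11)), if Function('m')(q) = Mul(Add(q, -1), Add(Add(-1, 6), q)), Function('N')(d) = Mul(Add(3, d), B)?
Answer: -16800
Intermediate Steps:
B = 2
Function('N')(d) = Add(6, Mul(2, d)) (Function('N')(d) = Mul(Add(3, d), 2) = Add(6, Mul(2, d)))
Function('m')(q) = Mul(Add(-1, q), Add(5, q))
Mul(Add(-89, Function('N')(-11)), Function('m')(11)) = Mul(Add(-89, Add(6, Mul(2, -11))), Add(-5, Pow(11, 2), Mul(4, 11))) = Mul(Add(-89, Add(6, -22)), Add(-5, 121, 44)) = Mul(Add(-89, -16), 160) = Mul(-105, 160) = -16800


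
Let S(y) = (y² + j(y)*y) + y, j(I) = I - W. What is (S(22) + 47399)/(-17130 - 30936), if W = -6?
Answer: -48521/48066 ≈ -1.0095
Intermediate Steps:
j(I) = 6 + I (j(I) = I - 1*(-6) = I + 6 = 6 + I)
S(y) = y + y² + y*(6 + y) (S(y) = (y² + (6 + y)*y) + y = (y² + y*(6 + y)) + y = y + y² + y*(6 + y))
(S(22) + 47399)/(-17130 - 30936) = (22*(7 + 2*22) + 47399)/(-17130 - 30936) = (22*(7 + 44) + 47399)/(-48066) = (22*51 + 47399)*(-1/48066) = (1122 + 47399)*(-1/48066) = 48521*(-1/48066) = -48521/48066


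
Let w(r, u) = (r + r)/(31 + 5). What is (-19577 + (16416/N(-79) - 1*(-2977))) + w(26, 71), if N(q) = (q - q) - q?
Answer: -11653829/711 ≈ -16391.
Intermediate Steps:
N(q) = -q (N(q) = 0 - q = -q)
w(r, u) = r/18 (w(r, u) = (2*r)/36 = (2*r)*(1/36) = r/18)
(-19577 + (16416/N(-79) - 1*(-2977))) + w(26, 71) = (-19577 + (16416/((-1*(-79))) - 1*(-2977))) + (1/18)*26 = (-19577 + (16416/79 + 2977)) + 13/9 = (-19577 + 251599/79) + 13/9 = -1294984/79 + 13/9 = -11653829/711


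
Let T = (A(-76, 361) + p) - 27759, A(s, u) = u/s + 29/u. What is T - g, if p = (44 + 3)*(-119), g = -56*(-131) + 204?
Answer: -59054791/1444 ≈ -40897.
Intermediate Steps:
A(s, u) = 29/u + u/s
g = 7540 (g = 7336 + 204 = 7540)
p = -5593 (p = 47*(-119) = -5593)
T = -48167031/1444 (T = ((29/361 + 361/(-76)) - 5593) - 27759 = ((29*(1/361) + 361*(-1/76)) - 5593) - 27759 = ((29/361 - 19/4) - 5593) - 27759 = (-6743/1444 - 5593) - 27759 = -8083035/1444 - 27759 = -48167031/1444 ≈ -33357.)
T - g = -48167031/1444 - 1*7540 = -48167031/1444 - 7540 = -59054791/1444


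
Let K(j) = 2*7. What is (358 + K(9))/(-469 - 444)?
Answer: -372/913 ≈ -0.40745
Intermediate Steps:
K(j) = 14
(358 + K(9))/(-469 - 444) = (358 + 14)/(-469 - 444) = 372/(-913) = 372*(-1/913) = -372/913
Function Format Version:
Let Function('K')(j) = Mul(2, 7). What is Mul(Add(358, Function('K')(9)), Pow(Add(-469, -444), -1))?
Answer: Rational(-372, 913) ≈ -0.40745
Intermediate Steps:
Function('K')(j) = 14
Mul(Add(358, Function('K')(9)), Pow(Add(-469, -444), -1)) = Mul(Add(358, 14), Pow(Add(-469, -444), -1)) = Mul(372, Pow(-913, -1)) = Mul(372, Rational(-1, 913)) = Rational(-372, 913)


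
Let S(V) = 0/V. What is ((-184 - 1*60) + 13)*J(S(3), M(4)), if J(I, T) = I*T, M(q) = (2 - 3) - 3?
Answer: 0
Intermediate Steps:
M(q) = -4 (M(q) = -1 - 3 = -4)
S(V) = 0
((-184 - 1*60) + 13)*J(S(3), M(4)) = ((-184 - 1*60) + 13)*(0*(-4)) = ((-184 - 60) + 13)*0 = (-244 + 13)*0 = -231*0 = 0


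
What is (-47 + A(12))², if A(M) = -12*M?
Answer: 36481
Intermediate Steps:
(-47 + A(12))² = (-47 - 12*12)² = (-47 - 144)² = (-191)² = 36481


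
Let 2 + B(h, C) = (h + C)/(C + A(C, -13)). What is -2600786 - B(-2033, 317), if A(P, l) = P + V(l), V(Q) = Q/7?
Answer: -3836152396/1475 ≈ -2.6008e+6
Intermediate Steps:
V(Q) = Q/7 (V(Q) = Q*(1/7) = Q/7)
A(P, l) = P + l/7
B(h, C) = -2 + (C + h)/(-13/7 + 2*C) (B(h, C) = -2 + (h + C)/(C + (C + (1/7)*(-13))) = -2 + (C + h)/(C + (C - 13/7)) = -2 + (C + h)/(C + (-13/7 + C)) = -2 + (C + h)/(-13/7 + 2*C))
-2600786 - B(-2033, 317) = -2600786 - (26 - 21*317 + 7*(-2033))/(-13 + 14*317) = -2600786 - (26 - 6657 - 14231)/(-13 + 4438) = -2600786 - (-20862)/4425 = -2600786 - 1*(-6954/1475) = -2600786 + 6954/1475 = -3836152396/1475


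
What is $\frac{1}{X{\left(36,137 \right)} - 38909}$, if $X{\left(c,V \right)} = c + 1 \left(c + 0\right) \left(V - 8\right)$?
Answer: $- \frac{1}{34229} \approx -2.9215 \cdot 10^{-5}$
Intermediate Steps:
$X{\left(c,V \right)} = c + c \left(-8 + V\right)$ ($X{\left(c,V \right)} = c + 1 c \left(-8 + V\right) = c + c \left(-8 + V\right)$)
$\frac{1}{X{\left(36,137 \right)} - 38909} = \frac{1}{36 \left(-7 + 137\right) - 38909} = \frac{1}{36 \cdot 130 - 38909} = \frac{1}{4680 - 38909} = \frac{1}{-34229} = - \frac{1}{34229}$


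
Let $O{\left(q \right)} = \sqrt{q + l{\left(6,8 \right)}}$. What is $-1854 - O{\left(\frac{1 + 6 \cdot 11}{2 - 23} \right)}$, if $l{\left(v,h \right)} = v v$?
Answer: $-1854 - \frac{\sqrt{14469}}{21} \approx -1859.7$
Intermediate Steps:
$l{\left(v,h \right)} = v^{2}$
$O{\left(q \right)} = \sqrt{36 + q}$ ($O{\left(q \right)} = \sqrt{q + 6^{2}} = \sqrt{q + 36} = \sqrt{36 + q}$)
$-1854 - O{\left(\frac{1 + 6 \cdot 11}{2 - 23} \right)} = -1854 - \sqrt{36 + \frac{1 + 6 \cdot 11}{2 - 23}} = -1854 - \sqrt{36 + \frac{1 + 66}{-21}} = -1854 - \sqrt{36 + 67 \left(- \frac{1}{21}\right)} = -1854 - \sqrt{36 - \frac{67}{21}} = -1854 - \sqrt{\frac{689}{21}} = -1854 - \frac{\sqrt{14469}}{21}$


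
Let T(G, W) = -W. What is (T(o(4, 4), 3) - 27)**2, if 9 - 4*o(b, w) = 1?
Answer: 900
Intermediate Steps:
o(b, w) = 2 (o(b, w) = 9/4 - 1/4*1 = 9/4 - 1/4 = 2)
(T(o(4, 4), 3) - 27)**2 = (-1*3 - 27)**2 = (-3 - 27)**2 = (-30)**2 = 900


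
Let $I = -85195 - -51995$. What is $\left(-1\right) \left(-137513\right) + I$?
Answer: $104313$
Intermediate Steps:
$I = -33200$ ($I = -85195 + 51995 = -33200$)
$\left(-1\right) \left(-137513\right) + I = \left(-1\right) \left(-137513\right) - 33200 = 137513 - 33200 = 104313$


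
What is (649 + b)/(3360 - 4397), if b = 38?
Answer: -687/1037 ≈ -0.66249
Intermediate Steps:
(649 + b)/(3360 - 4397) = (649 + 38)/(3360 - 4397) = 687/(-1037) = 687*(-1/1037) = -687/1037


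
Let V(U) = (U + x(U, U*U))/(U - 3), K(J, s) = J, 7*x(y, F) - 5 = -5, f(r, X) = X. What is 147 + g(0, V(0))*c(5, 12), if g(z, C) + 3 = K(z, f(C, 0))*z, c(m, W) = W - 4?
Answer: 123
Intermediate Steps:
c(m, W) = -4 + W
x(y, F) = 0 (x(y, F) = 5/7 + (⅐)*(-5) = 5/7 - 5/7 = 0)
V(U) = U/(-3 + U) (V(U) = (U + 0)/(U - 3) = U/(-3 + U))
g(z, C) = -3 + z² (g(z, C) = -3 + z*z = -3 + z²)
147 + g(0, V(0))*c(5, 12) = 147 + (-3 + 0²)*(-4 + 12) = 147 + (-3 + 0)*8 = 147 - 3*8 = 147 - 24 = 123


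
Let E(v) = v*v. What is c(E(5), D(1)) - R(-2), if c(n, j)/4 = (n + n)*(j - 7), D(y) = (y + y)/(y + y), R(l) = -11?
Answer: -1189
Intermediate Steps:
E(v) = v²
D(y) = 1 (D(y) = (2*y)/((2*y)) = (2*y)*(1/(2*y)) = 1)
c(n, j) = 8*n*(-7 + j) (c(n, j) = 4*((n + n)*(j - 7)) = 4*((2*n)*(-7 + j)) = 4*(2*n*(-7 + j)) = 8*n*(-7 + j))
c(E(5), D(1)) - R(-2) = 8*5²*(-7 + 1) - 1*(-11) = 8*25*(-6) + 11 = -1200 + 11 = -1189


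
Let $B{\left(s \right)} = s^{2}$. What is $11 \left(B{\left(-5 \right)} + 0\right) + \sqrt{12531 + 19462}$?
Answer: $275 + \sqrt{31993} \approx 453.87$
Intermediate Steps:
$11 \left(B{\left(-5 \right)} + 0\right) + \sqrt{12531 + 19462} = 11 \left(\left(-5\right)^{2} + 0\right) + \sqrt{12531 + 19462} = 11 \left(25 + 0\right) + \sqrt{31993} = 11 \cdot 25 + \sqrt{31993} = 275 + \sqrt{31993}$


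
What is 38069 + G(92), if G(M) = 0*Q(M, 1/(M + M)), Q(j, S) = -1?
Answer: 38069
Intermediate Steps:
G(M) = 0 (G(M) = 0*(-1) = 0)
38069 + G(92) = 38069 + 0 = 38069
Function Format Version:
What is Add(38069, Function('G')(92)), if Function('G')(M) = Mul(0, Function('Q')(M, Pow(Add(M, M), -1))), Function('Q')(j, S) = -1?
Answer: 38069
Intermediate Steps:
Function('G')(M) = 0 (Function('G')(M) = Mul(0, -1) = 0)
Add(38069, Function('G')(92)) = Add(38069, 0) = 38069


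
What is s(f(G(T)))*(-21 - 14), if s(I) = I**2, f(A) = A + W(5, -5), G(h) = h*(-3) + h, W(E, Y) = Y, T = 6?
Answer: -10115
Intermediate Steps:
G(h) = -2*h (G(h) = -3*h + h = -2*h)
f(A) = -5 + A (f(A) = A - 5 = -5 + A)
s(f(G(T)))*(-21 - 14) = (-5 - 2*6)**2*(-21 - 14) = (-5 - 12)**2*(-35) = (-17)**2*(-35) = 289*(-35) = -10115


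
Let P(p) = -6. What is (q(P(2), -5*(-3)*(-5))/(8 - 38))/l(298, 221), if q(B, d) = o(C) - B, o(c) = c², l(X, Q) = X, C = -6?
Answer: -7/1490 ≈ -0.0046980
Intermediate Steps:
q(B, d) = 36 - B (q(B, d) = (-6)² - B = 36 - B)
(q(P(2), -5*(-3)*(-5))/(8 - 38))/l(298, 221) = ((36 - 1*(-6))/(8 - 38))/298 = ((36 + 6)/(-30))*(1/298) = (42*(-1/30))*(1/298) = -7/5*1/298 = -7/1490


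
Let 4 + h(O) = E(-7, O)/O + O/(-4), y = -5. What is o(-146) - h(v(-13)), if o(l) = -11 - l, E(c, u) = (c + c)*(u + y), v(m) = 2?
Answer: 237/2 ≈ 118.50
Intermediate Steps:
E(c, u) = 2*c*(-5 + u) (E(c, u) = (c + c)*(u - 5) = (2*c)*(-5 + u) = 2*c*(-5 + u))
h(O) = -4 - O/4 + (70 - 14*O)/O (h(O) = -4 + ((2*(-7)*(-5 + O))/O + O/(-4)) = -4 + ((70 - 14*O)/O + O*(-1/4)) = -4 + ((70 - 14*O)/O - O/4) = -4 + (-O/4 + (70 - 14*O)/O) = -4 - O/4 + (70 - 14*O)/O)
o(-146) - h(v(-13)) = (-11 - 1*(-146)) - (-18 + 70/2 - 1/4*2) = (-11 + 146) - (-18 + 70*(1/2) - 1/2) = 135 - (-18 + 35 - 1/2) = 135 - 1*33/2 = 135 - 33/2 = 237/2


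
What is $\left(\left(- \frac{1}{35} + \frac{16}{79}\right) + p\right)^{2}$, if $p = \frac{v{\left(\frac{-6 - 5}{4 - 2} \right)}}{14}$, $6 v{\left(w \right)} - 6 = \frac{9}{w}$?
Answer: $\frac{47210641}{925072225} \approx 0.051035$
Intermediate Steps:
$v{\left(w \right)} = 1 + \frac{3}{2 w}$ ($v{\left(w \right)} = 1 + \frac{9 \frac{1}{w}}{6} = 1 + \frac{3}{2 w}$)
$p = \frac{4}{77}$ ($p = \frac{\frac{1}{\left(-6 - 5\right) \frac{1}{4 - 2}} \left(\frac{3}{2} + \frac{-6 - 5}{4 - 2}\right)}{14} = \frac{\frac{3}{2} - \frac{11}{2}}{\left(-11\right) \frac{1}{2}} \cdot \frac{1}{14} = \frac{\frac{3}{2} - \frac{11}{2}}{- \frac{11}{2}} \cdot \frac{1}{14} = \left(- \frac{2}{11}\right) \left(-4\right) \frac{1}{14} = \frac{8}{11} \cdot \frac{1}{14} = \frac{4}{77} \approx 0.051948$)
$\left(\left(- \frac{1}{35} + \frac{16}{79}\right) + p\right)^{2} = \left(\left(- \frac{1}{35} + \frac{16}{79}\right) + \frac{4}{77}\right)^{2} = \left(\frac{481}{2765} + \frac{4}{77}\right)^{2} = \left(\frac{6871}{30415}\right)^{2} = \frac{47210641}{925072225}$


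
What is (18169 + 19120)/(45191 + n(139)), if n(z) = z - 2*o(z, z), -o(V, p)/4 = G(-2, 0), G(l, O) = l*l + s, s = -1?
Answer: 37289/45354 ≈ 0.82218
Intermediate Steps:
G(l, O) = -1 + l² (G(l, O) = l*l - 1 = l² - 1 = -1 + l²)
o(V, p) = -12 (o(V, p) = -4*(-1 + (-2)²) = -4*(-1 + 4) = -4*3 = -12)
n(z) = 24 + z (n(z) = z - 2*(-12) = z + 24 = 24 + z)
(18169 + 19120)/(45191 + n(139)) = (18169 + 19120)/(45191 + (24 + 139)) = 37289/(45191 + 163) = 37289/45354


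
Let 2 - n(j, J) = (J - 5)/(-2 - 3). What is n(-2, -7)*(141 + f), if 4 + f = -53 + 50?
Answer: -268/5 ≈ -53.600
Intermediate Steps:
f = -7 (f = -4 + (-53 + 50) = -4 - 3 = -7)
n(j, J) = 1 + J/5 (n(j, J) = 2 - (J - 5)/(-2 - 3) = 2 - (-5 + J)/(-5) = 2 - (-5 + J)*(-1)/5 = 2 - (1 - J/5) = 2 + (-1 + J/5) = 1 + J/5)
n(-2, -7)*(141 + f) = (1 + (1/5)*(-7))*(141 - 7) = (1 - 7/5)*134 = -2/5*134 = -268/5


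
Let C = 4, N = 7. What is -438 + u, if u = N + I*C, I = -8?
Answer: -463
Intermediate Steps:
u = -25 (u = 7 - 8*4 = 7 - 32 = -25)
-438 + u = -438 - 25 = -463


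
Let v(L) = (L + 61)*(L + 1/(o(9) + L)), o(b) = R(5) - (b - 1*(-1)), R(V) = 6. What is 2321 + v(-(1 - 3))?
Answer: 4831/2 ≈ 2415.5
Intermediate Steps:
o(b) = 5 - b (o(b) = 6 - (b - 1*(-1)) = 6 - (b + 1) = 6 - (1 + b) = 6 + (-1 - b) = 5 - b)
v(L) = (61 + L)*(L + 1/(-4 + L)) (v(L) = (L + 61)*(L + 1/((5 - 1*9) + L)) = (61 + L)*(L + 1/((5 - 9) + L)) = (61 + L)*(L + 1/(-4 + L)))
2321 + v(-(1 - 3)) = 2321 + (61 + (-(1 - 3))**3 - (-243)*(1 - 3) + 57*(-(1 - 3))**2)/(-4 - (1 - 3)) = 2321 + (61 + (-1*(-2))**3 - (-243)*(-2) + 57*(-1*(-2))**2)/(-4 - 1*(-2)) = 2321 + (61 + 2**3 - 243*2 + 57*2**2)/(-4 + 2) = 2321 + (61 + 8 - 486 + 57*4)/(-2) = 2321 - (61 + 8 - 486 + 228)/2 = 2321 - 1/2*(-189) = 2321 + 189/2 = 4831/2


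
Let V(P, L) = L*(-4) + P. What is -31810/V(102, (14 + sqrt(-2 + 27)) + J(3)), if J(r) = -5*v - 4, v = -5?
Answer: 15905/29 ≈ 548.45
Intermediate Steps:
J(r) = 21 (J(r) = -5*(-5) - 4 = 25 - 4 = 21)
V(P, L) = P - 4*L (V(P, L) = -4*L + P = P - 4*L)
-31810/V(102, (14 + sqrt(-2 + 27)) + J(3)) = -31810/(102 - 4*((14 + sqrt(-2 + 27)) + 21)) = -31810/(102 - 4*((14 + sqrt(25)) + 21)) = -31810/(102 - 4*((14 + 5) + 21)) = -31810/(102 - 4*(19 + 21)) = -31810/(102 - 4*40) = -31810/(102 - 160) = -31810/(-58) = -31810*(-1/58) = 15905/29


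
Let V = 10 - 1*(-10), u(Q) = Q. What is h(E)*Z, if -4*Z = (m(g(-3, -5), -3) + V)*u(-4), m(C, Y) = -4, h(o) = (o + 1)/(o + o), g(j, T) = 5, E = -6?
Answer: 20/3 ≈ 6.6667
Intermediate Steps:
h(o) = (1 + o)/(2*o) (h(o) = (1 + o)/((2*o)) = (1 + o)*(1/(2*o)) = (1 + o)/(2*o))
V = 20 (V = 10 + 10 = 20)
Z = 16 (Z = -(-4 + 20)*(-4)/4 = -4*(-4) = -¼*(-64) = 16)
h(E)*Z = ((½)*(1 - 6)/(-6))*16 = ((½)*(-⅙)*(-5))*16 = (5/12)*16 = 20/3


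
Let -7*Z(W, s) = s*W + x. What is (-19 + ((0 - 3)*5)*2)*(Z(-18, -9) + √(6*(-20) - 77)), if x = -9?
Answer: 1071 - 49*I*√197 ≈ 1071.0 - 687.75*I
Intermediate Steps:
Z(W, s) = 9/7 - W*s/7 (Z(W, s) = -(s*W - 9)/7 = -(W*s - 9)/7 = -(-9 + W*s)/7 = 9/7 - W*s/7)
(-19 + ((0 - 3)*5)*2)*(Z(-18, -9) + √(6*(-20) - 77)) = (-19 + ((0 - 3)*5)*2)*((9/7 - ⅐*(-18)*(-9)) + √(6*(-20) - 77)) = (-19 - 3*5*2)*((9/7 - 162/7) + √(-120 - 77)) = (-19 - 15*2)*(-153/7 + √(-197)) = (-19 - 30)*(-153/7 + I*√197) = -49*(-153/7 + I*√197) = 1071 - 49*I*√197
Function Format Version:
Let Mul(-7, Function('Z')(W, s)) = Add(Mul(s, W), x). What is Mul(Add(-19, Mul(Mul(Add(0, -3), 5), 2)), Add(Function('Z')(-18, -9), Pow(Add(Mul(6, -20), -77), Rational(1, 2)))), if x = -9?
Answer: Add(1071, Mul(-49, I, Pow(197, Rational(1, 2)))) ≈ Add(1071.0, Mul(-687.75, I))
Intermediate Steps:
Function('Z')(W, s) = Add(Rational(9, 7), Mul(Rational(-1, 7), W, s)) (Function('Z')(W, s) = Mul(Rational(-1, 7), Add(Mul(s, W), -9)) = Mul(Rational(-1, 7), Add(Mul(W, s), -9)) = Mul(Rational(-1, 7), Add(-9, Mul(W, s))) = Add(Rational(9, 7), Mul(Rational(-1, 7), W, s)))
Mul(Add(-19, Mul(Mul(Add(0, -3), 5), 2)), Add(Function('Z')(-18, -9), Pow(Add(Mul(6, -20), -77), Rational(1, 2)))) = Mul(Add(-19, Mul(Mul(Add(0, -3), 5), 2)), Add(Add(Rational(9, 7), Mul(Rational(-1, 7), -18, -9)), Pow(Add(Mul(6, -20), -77), Rational(1, 2)))) = Mul(Add(-19, Mul(Mul(-3, 5), 2)), Add(Add(Rational(9, 7), Rational(-162, 7)), Pow(Add(-120, -77), Rational(1, 2)))) = Mul(Add(-19, Mul(-15, 2)), Add(Rational(-153, 7), Pow(-197, Rational(1, 2)))) = Mul(Add(-19, -30), Add(Rational(-153, 7), Mul(I, Pow(197, Rational(1, 2))))) = Mul(-49, Add(Rational(-153, 7), Mul(I, Pow(197, Rational(1, 2))))) = Add(1071, Mul(-49, I, Pow(197, Rational(1, 2))))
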